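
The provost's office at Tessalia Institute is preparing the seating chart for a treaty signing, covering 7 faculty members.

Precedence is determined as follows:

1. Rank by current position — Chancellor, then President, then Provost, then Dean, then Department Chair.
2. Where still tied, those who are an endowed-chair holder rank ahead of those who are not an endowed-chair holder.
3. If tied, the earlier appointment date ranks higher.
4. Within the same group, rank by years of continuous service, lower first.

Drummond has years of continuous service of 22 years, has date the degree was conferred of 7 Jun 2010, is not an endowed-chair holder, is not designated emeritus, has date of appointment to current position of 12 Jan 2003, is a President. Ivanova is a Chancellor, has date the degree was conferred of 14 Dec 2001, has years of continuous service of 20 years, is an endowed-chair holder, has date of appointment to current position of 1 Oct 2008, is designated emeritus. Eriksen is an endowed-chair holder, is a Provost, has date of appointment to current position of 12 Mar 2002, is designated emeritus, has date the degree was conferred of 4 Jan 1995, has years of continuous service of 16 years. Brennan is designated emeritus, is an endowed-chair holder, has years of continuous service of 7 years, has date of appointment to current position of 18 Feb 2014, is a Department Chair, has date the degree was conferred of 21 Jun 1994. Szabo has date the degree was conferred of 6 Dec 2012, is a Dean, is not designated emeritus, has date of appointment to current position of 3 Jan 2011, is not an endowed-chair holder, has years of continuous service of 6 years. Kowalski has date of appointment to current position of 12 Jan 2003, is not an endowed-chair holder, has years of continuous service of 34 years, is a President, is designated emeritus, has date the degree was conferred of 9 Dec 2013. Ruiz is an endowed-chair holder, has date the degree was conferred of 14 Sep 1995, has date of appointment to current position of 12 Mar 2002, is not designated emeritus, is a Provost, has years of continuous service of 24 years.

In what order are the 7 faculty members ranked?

Ivanova, Drummond, Kowalski, Eriksen, Ruiz, Szabo, Brennan

By current position: Ivanova (Chancellor); then Drummond and Kowalski (President); then Eriksen and Ruiz (Provost); then Szabo (Dean); then Brennan (Department Chair).
Drummond and Kowalski are each not an endowed-chair holder, so the next rule applies.
Drummond and Kowalski both have date of appointment to current position 12 Jan 2003, so the next rule applies.
Among Drummond and Kowalski, by years of continuous service (lower first): Drummond (22 years) before Kowalski (34 years).
Eriksen and Ruiz are each an endowed-chair holder, so the next rule applies.
Eriksen and Ruiz both have date of appointment to current position 12 Mar 2002, so the next rule applies.
Among Eriksen and Ruiz, by years of continuous service (lower first): Eriksen (16 years) before Ruiz (24 years).
Full order: Ivanova, Drummond, Kowalski, Eriksen, Ruiz, Szabo, Brennan.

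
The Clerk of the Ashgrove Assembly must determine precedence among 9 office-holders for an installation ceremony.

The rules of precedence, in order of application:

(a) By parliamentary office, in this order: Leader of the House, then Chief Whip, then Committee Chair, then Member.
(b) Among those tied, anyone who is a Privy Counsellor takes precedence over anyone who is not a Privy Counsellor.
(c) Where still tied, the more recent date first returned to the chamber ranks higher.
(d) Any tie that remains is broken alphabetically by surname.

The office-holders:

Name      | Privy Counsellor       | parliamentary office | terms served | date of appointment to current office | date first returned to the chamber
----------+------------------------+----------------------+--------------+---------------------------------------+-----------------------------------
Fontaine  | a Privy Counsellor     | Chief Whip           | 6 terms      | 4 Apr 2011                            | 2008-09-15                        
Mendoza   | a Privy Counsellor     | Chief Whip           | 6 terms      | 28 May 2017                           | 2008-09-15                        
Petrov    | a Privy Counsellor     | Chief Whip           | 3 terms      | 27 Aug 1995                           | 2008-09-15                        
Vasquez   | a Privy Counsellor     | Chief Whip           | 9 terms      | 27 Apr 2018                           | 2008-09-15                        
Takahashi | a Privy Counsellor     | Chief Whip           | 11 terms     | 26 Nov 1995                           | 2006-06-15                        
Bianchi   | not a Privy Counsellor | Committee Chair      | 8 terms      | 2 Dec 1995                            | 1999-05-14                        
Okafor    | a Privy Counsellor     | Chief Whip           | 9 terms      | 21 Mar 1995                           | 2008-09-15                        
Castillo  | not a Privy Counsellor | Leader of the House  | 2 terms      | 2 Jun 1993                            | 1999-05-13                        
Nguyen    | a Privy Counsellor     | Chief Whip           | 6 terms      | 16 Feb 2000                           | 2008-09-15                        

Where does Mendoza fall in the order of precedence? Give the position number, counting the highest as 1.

3

By parliamentary office: Castillo (Leader of the House); then Fontaine, Mendoza, Nguyen, Okafor, Petrov, Vasquez and Takahashi (Chief Whip); then Bianchi (Committee Chair).
Fontaine, Mendoza, Nguyen, Okafor, Petrov, Vasquez and Takahashi are each a Privy Counsellor, so the next rule applies.
Among Fontaine, Mendoza, Nguyen, Okafor, Petrov, Vasquez and Takahashi, by date first returned to the chamber (later first): Fontaine, Mendoza, Nguyen, Okafor, Petrov and Vasquez (2008-09-15) before Takahashi (2006-06-15).
Among Fontaine, Mendoza, Nguyen, Okafor, Petrov and Vasquez, alphabetically by surname: Fontaine before Mendoza before Nguyen before Okafor before Petrov before Vasquez.
Order: Castillo, Fontaine, Mendoza, Nguyen, Okafor, Petrov, Vasquez, Takahashi, Bianchi. So position 3.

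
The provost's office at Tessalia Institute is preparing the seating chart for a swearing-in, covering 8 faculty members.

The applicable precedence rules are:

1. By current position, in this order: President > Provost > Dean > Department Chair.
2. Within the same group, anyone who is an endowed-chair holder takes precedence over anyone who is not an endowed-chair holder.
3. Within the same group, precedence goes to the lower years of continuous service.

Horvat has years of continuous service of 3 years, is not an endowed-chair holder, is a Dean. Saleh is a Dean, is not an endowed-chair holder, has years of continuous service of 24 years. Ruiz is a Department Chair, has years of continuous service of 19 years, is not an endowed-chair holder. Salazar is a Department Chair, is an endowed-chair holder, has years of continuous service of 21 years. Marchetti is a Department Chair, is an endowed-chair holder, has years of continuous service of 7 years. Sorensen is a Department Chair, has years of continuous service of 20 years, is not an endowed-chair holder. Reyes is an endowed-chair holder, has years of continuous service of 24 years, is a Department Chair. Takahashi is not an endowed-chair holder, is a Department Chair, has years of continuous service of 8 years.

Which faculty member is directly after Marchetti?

Salazar

By current position: Horvat and Saleh (Dean); then Marchetti, Salazar, Reyes, Takahashi, Ruiz and Sorensen (Department Chair).
Horvat and Saleh are each not an endowed-chair holder, so the next rule applies.
Among Horvat and Saleh, by years of continuous service (lower first): Horvat (3 years) before Saleh (24 years).
Among Marchetti, Salazar, Reyes, Takahashi, Ruiz and Sorensen, an endowed-chair holder before not an endowed-chair holder: Marchetti, Salazar and Reyes (an endowed-chair holder) before Takahashi, Ruiz and Sorensen (not an endowed-chair holder).
Among Marchetti, Salazar and Reyes, by years of continuous service (lower first): Marchetti (7 years) before Salazar (21 years) before Reyes (24 years).
Among Takahashi, Ruiz and Sorensen, by years of continuous service (lower first): Takahashi (8 years) before Ruiz (19 years) before Sorensen (20 years).
Order: Horvat, Saleh, Marchetti, Salazar, Reyes, Takahashi, Ruiz, Sorensen.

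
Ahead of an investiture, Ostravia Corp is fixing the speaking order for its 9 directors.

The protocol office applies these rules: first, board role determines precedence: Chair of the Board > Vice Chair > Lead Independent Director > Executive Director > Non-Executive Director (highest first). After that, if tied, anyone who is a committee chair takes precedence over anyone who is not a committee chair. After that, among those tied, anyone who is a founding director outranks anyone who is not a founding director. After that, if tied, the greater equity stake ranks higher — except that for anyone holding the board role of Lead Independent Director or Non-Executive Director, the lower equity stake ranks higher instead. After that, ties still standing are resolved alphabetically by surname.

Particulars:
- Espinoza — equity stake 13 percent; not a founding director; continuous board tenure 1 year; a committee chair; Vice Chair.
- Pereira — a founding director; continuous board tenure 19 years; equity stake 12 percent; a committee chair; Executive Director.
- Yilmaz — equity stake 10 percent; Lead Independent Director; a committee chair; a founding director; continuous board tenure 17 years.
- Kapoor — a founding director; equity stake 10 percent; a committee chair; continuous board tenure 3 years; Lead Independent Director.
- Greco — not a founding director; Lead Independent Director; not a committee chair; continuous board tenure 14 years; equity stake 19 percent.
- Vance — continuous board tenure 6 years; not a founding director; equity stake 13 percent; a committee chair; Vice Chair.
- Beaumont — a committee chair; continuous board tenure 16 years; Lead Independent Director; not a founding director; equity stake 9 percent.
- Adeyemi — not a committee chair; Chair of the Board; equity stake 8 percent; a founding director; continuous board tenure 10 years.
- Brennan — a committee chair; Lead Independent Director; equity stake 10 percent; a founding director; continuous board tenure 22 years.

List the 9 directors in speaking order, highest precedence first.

Adeyemi, Espinoza, Vance, Brennan, Kapoor, Yilmaz, Beaumont, Greco, Pereira

By board role: Adeyemi (Chair of the Board); then Espinoza and Vance (Vice Chair); then Brennan, Kapoor, Yilmaz, Beaumont and Greco (Lead Independent Director); then Pereira (Executive Director).
Espinoza and Vance are each a committee chair, so the next rule applies.
Espinoza and Vance are each not a founding director, so the next rule applies.
Espinoza and Vance both have equity stake 13 percent, so the next rule applies.
Among Espinoza and Vance, alphabetically by surname: Espinoza before Vance.
Among Brennan, Kapoor, Yilmaz, Beaumont and Greco, a committee chair before not a committee chair: Brennan, Kapoor, Yilmaz and Beaumont (a committee chair) before Greco (not a committee chair).
Among Brennan, Kapoor, Yilmaz and Beaumont, a founding director before not a founding director: Brennan, Kapoor and Yilmaz (a founding director) before Beaumont (not a founding director).
Brennan, Kapoor and Yilmaz all have equity stake 10 percent, so the next rule applies.
Among Brennan, Kapoor and Yilmaz, alphabetically by surname: Brennan before Kapoor before Yilmaz.
Full order: Adeyemi, Espinoza, Vance, Brennan, Kapoor, Yilmaz, Beaumont, Greco, Pereira.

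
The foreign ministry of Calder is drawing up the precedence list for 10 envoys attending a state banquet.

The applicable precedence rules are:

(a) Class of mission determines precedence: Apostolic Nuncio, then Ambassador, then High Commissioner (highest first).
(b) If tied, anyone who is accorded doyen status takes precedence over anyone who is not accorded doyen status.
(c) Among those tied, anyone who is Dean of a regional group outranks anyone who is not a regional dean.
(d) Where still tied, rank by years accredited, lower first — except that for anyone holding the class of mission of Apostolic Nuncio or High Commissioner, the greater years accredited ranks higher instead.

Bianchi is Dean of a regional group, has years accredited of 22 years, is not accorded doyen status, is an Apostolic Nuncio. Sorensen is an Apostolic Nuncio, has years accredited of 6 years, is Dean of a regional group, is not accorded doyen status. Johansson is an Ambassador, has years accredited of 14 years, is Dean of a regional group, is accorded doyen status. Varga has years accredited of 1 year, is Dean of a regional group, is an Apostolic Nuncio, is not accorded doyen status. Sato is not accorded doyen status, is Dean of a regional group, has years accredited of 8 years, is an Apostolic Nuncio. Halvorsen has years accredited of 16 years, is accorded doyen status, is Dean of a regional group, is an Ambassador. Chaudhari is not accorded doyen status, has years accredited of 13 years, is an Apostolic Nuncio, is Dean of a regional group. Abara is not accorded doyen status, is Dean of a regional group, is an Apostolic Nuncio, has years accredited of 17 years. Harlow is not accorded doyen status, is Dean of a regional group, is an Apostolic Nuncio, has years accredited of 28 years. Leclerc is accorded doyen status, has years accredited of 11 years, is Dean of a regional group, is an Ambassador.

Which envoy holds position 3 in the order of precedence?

Abara

By class of mission: Harlow, Bianchi, Abara, Chaudhari, Sato, Sorensen and Varga (Apostolic Nuncio); then Leclerc, Johansson and Halvorsen (Ambassador).
Harlow, Bianchi, Abara, Chaudhari, Sato, Sorensen and Varga are each not accorded doyen status, so the next rule applies.
Harlow, Bianchi, Abara, Chaudhari, Sato, Sorensen and Varga are each Dean of a regional group, so the next rule applies.
Among Harlow, Bianchi, Abara, Chaudhari, Sato, Sorensen and Varga, by years accredited (higher first) (reversed rule for this group): Harlow (28 years) before Bianchi (22 years) before Abara (17 years) before Chaudhari (13 years) before Sato (8 years) before Sorensen (6 years) before Varga (1 year).
Leclerc, Johansson and Halvorsen are each accorded doyen status, so the next rule applies.
Leclerc, Johansson and Halvorsen are each Dean of a regional group, so the next rule applies.
Among Leclerc, Johansson and Halvorsen, by years accredited (lower first): Leclerc (11 years) before Johansson (14 years) before Halvorsen (16 years).
Order: Harlow, Bianchi, Abara, Chaudhari, Sato, Sorensen, Varga, Leclerc, Johansson, Halvorsen.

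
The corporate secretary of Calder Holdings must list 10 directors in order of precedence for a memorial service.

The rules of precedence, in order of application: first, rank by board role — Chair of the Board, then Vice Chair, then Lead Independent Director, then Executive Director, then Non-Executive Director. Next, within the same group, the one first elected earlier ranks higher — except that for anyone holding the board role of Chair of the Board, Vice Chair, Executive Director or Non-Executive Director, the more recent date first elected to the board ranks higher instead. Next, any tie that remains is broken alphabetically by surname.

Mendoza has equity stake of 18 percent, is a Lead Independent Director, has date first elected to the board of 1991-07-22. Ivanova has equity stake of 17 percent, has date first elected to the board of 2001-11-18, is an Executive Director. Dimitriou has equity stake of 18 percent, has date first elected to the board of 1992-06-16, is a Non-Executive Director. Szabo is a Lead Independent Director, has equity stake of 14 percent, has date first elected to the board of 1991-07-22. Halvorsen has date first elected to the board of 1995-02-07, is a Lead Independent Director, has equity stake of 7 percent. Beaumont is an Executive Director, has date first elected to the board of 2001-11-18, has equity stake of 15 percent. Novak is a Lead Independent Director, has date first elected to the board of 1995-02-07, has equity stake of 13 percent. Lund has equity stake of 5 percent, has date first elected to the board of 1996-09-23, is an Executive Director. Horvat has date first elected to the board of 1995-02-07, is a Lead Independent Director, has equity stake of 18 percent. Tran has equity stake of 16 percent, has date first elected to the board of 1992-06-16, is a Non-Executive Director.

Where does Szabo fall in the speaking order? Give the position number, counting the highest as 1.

2

By board role: Mendoza, Szabo, Halvorsen, Horvat and Novak (Lead Independent Director); then Beaumont, Ivanova and Lund (Executive Director); then Dimitriou and Tran (Non-Executive Director).
Among Mendoza, Szabo, Halvorsen, Horvat and Novak, by date first elected to the board (earlier first): Mendoza and Szabo (1991-07-22) before Halvorsen, Horvat and Novak (1995-02-07).
Among Mendoza and Szabo, alphabetically by surname: Mendoza before Szabo.
Among Halvorsen, Horvat and Novak, alphabetically by surname: Halvorsen before Horvat before Novak.
Among Beaumont, Ivanova and Lund, by date first elected to the board (later first) (reversed rule for this group): Beaumont and Ivanova (2001-11-18) before Lund (1996-09-23).
Among Beaumont and Ivanova, alphabetically by surname: Beaumont before Ivanova.
Dimitriou and Tran both have date first elected to the board 1992-06-16, so the next rule applies.
Among Dimitriou and Tran, alphabetically by surname: Dimitriou before Tran.
Order: Mendoza, Szabo, Halvorsen, Horvat, Novak, Beaumont, Ivanova, Lund, Dimitriou, Tran. So position 2.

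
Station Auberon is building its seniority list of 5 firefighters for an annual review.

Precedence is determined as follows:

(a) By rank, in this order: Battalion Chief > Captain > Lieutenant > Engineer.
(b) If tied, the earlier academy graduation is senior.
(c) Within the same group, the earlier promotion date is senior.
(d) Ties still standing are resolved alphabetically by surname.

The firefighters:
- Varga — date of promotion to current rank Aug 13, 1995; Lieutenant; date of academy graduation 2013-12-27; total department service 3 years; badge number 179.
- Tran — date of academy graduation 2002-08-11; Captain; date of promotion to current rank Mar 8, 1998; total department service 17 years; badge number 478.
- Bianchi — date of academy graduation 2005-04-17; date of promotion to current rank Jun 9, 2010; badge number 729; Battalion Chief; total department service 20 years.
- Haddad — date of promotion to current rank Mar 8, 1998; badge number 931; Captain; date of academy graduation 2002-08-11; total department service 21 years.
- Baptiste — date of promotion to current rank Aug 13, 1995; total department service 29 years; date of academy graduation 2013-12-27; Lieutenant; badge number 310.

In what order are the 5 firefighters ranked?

By rank: Bianchi (Battalion Chief); then Haddad and Tran (Captain); then Baptiste and Varga (Lieutenant).
Haddad and Tran both have date of academy graduation 2002-08-11, so the next rule applies.
Haddad and Tran both have date of promotion to current rank Mar 8, 1998, so the next rule applies.
Among Haddad and Tran, alphabetically by surname: Haddad before Tran.
Baptiste and Varga both have date of academy graduation 2013-12-27, so the next rule applies.
Baptiste and Varga both have date of promotion to current rank Aug 13, 1995, so the next rule applies.
Among Baptiste and Varga, alphabetically by surname: Baptiste before Varga.
Full order: Bianchi, Haddad, Tran, Baptiste, Varga.

Bianchi, Haddad, Tran, Baptiste, Varga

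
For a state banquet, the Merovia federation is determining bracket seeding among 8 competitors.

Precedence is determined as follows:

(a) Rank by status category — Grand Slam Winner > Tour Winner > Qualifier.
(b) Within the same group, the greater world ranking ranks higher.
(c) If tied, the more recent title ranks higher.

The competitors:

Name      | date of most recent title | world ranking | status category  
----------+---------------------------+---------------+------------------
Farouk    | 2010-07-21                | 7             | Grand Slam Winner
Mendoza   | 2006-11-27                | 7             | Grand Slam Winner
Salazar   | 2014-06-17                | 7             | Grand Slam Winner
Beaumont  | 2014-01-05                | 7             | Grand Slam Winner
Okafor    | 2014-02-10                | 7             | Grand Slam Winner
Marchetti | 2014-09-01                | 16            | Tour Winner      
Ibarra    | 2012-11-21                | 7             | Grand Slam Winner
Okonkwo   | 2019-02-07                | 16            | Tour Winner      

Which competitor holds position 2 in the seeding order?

By status category: Salazar, Okafor, Beaumont, Ibarra, Farouk and Mendoza (Grand Slam Winner); then Okonkwo and Marchetti (Tour Winner).
Salazar, Okafor, Beaumont, Ibarra, Farouk and Mendoza all have world ranking 7, so the next rule applies.
Among Salazar, Okafor, Beaumont, Ibarra, Farouk and Mendoza, by date of most recent title (later first): Salazar (2014-06-17) before Okafor (2014-02-10) before Beaumont (2014-01-05) before Ibarra (2012-11-21) before Farouk (2010-07-21) before Mendoza (2006-11-27).
Okonkwo and Marchetti both have world ranking 16, so the next rule applies.
Among Okonkwo and Marchetti, by date of most recent title (later first): Okonkwo (2019-02-07) before Marchetti (2014-09-01).
Order: Salazar, Okafor, Beaumont, Ibarra, Farouk, Mendoza, Okonkwo, Marchetti.

Okafor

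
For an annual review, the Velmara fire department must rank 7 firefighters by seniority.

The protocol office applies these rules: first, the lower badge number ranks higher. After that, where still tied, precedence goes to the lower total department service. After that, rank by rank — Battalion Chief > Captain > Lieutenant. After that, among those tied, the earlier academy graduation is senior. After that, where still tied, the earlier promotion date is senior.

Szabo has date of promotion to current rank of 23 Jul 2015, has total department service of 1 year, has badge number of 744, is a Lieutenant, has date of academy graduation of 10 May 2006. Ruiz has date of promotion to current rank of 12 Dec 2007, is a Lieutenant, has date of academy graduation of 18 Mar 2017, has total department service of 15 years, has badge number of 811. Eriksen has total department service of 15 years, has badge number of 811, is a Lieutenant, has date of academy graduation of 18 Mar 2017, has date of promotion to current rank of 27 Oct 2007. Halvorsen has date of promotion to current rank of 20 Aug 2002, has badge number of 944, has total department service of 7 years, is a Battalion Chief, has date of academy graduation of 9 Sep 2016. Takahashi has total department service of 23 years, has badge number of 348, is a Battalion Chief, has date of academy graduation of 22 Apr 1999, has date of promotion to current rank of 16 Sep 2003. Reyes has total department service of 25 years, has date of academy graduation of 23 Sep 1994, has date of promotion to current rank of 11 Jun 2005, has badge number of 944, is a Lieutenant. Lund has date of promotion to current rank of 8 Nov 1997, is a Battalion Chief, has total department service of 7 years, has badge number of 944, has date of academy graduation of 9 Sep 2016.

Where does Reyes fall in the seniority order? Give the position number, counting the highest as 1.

By badge number (lower first): Takahashi (348); then Szabo (744); then Eriksen and Ruiz (both 811); then Lund, Halvorsen and Reyes (each 944).
Eriksen and Ruiz both have total department service 15 years, so the next rule applies.
Eriksen and Ruiz are each Lieutenant, so the next rule applies.
Eriksen and Ruiz both have date of academy graduation 18 Mar 2017, so the next rule applies.
Among Eriksen and Ruiz, by date of promotion to current rank (earlier first): Eriksen (27 Oct 2007) before Ruiz (12 Dec 2007).
Among Lund, Halvorsen and Reyes, by total department service (lower first): Lund and Halvorsen (7 years) before Reyes (25 years).
Lund and Halvorsen are each Battalion Chief, so the next rule applies.
Lund and Halvorsen both have date of academy graduation 9 Sep 2016, so the next rule applies.
Among Lund and Halvorsen, by date of promotion to current rank (earlier first): Lund (8 Nov 1997) before Halvorsen (20 Aug 2002).
Order: Takahashi, Szabo, Eriksen, Ruiz, Lund, Halvorsen, Reyes. So position 7.

7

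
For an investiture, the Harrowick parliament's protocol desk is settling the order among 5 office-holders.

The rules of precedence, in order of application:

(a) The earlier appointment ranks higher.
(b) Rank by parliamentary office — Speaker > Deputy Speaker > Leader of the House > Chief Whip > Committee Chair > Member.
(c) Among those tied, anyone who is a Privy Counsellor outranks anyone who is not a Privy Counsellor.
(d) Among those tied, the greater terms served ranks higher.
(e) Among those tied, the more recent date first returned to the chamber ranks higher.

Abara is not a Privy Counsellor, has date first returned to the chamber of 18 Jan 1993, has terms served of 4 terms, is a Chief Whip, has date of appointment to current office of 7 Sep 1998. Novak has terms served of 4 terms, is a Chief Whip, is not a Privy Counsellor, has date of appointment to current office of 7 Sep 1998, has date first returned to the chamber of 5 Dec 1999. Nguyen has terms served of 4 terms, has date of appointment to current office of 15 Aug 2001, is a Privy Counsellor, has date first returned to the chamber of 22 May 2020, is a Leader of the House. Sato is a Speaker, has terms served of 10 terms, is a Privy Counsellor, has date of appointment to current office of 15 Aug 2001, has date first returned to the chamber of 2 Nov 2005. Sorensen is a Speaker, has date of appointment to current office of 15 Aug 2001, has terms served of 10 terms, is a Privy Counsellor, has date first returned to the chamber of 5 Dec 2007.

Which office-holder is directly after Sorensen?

By date of appointment to current office (earlier first): Novak and Abara (both 7 Sep 1998); then Sorensen, Sato and Nguyen (each 15 Aug 2001).
Novak and Abara are each Chief Whip, so the next rule applies.
Novak and Abara are each not a Privy Counsellor, so the next rule applies.
Novak and Abara both have terms served 4 terms, so the next rule applies.
Among Novak and Abara, by date first returned to the chamber (later first): Novak (5 Dec 1999) before Abara (18 Jan 1993).
Among Sorensen, Sato and Nguyen, by parliamentary office: Sorensen and Sato (Speaker) before Nguyen (Leader of the House).
Sorensen and Sato are each a Privy Counsellor, so the next rule applies.
Sorensen and Sato both have terms served 10 terms, so the next rule applies.
Among Sorensen and Sato, by date first returned to the chamber (later first): Sorensen (5 Dec 2007) before Sato (2 Nov 2005).
Order: Novak, Abara, Sorensen, Sato, Nguyen.

Sato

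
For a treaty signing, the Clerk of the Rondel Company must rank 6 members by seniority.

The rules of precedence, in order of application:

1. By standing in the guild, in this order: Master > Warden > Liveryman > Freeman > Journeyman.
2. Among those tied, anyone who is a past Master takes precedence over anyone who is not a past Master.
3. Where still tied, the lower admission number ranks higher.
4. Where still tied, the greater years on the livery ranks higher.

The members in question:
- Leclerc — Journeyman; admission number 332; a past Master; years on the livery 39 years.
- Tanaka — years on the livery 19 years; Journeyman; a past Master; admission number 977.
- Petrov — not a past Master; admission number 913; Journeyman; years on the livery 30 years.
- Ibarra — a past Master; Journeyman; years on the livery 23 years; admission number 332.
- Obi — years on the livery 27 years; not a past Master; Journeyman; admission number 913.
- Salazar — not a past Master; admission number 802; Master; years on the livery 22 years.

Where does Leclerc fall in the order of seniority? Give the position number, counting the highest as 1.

By standing in the guild: Salazar (Master); then Leclerc, Ibarra, Tanaka, Petrov and Obi (Journeyman).
Among Leclerc, Ibarra, Tanaka, Petrov and Obi, a past Master before not a past Master: Leclerc, Ibarra and Tanaka (a past Master) before Petrov and Obi (not a past Master).
Among Leclerc, Ibarra and Tanaka, by admission number (lower first): Leclerc and Ibarra (332) before Tanaka (977).
Among Leclerc and Ibarra, by years on the livery (higher first): Leclerc (39 years) before Ibarra (23 years).
Petrov and Obi both have admission number 913, so the next rule applies.
Among Petrov and Obi, by years on the livery (higher first): Petrov (30 years) before Obi (27 years).
Order: Salazar, Leclerc, Ibarra, Tanaka, Petrov, Obi. So position 2.

2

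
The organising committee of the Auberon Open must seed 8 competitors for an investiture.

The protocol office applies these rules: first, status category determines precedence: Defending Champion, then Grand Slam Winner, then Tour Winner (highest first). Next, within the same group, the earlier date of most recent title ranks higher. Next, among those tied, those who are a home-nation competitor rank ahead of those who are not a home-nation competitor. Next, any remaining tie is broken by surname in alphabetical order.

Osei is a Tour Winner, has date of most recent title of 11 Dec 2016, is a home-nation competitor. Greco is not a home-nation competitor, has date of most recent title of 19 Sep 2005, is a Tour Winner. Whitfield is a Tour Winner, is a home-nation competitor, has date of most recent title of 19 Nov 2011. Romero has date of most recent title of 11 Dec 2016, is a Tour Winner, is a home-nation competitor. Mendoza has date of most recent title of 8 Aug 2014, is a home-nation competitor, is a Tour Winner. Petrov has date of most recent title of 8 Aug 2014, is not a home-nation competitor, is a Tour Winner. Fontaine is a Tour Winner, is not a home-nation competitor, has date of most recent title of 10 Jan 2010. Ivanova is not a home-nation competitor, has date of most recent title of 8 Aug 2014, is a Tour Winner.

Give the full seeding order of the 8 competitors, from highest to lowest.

Greco, Fontaine, Whitfield, Mendoza, Ivanova, Petrov, Osei, Romero

By status category: Greco, Fontaine, Whitfield, Mendoza, Ivanova, Petrov, Osei and Romero (Tour Winner).
Among Greco, Fontaine, Whitfield, Mendoza, Ivanova, Petrov, Osei and Romero, by date of most recent title (earlier first): Greco (19 Sep 2005) before Fontaine (10 Jan 2010) before Whitfield (19 Nov 2011) before Mendoza, Ivanova and Petrov (8 Aug 2014) before Osei and Romero (11 Dec 2016).
Among Mendoza, Ivanova and Petrov, a home-nation competitor before not a home-nation competitor: Mendoza (a home-nation competitor) before Ivanova and Petrov (not a home-nation competitor).
Among Ivanova and Petrov, alphabetically by surname: Ivanova before Petrov.
Osei and Romero are each a home-nation competitor, so the next rule applies.
Among Osei and Romero, alphabetically by surname: Osei before Romero.
Full order: Greco, Fontaine, Whitfield, Mendoza, Ivanova, Petrov, Osei, Romero.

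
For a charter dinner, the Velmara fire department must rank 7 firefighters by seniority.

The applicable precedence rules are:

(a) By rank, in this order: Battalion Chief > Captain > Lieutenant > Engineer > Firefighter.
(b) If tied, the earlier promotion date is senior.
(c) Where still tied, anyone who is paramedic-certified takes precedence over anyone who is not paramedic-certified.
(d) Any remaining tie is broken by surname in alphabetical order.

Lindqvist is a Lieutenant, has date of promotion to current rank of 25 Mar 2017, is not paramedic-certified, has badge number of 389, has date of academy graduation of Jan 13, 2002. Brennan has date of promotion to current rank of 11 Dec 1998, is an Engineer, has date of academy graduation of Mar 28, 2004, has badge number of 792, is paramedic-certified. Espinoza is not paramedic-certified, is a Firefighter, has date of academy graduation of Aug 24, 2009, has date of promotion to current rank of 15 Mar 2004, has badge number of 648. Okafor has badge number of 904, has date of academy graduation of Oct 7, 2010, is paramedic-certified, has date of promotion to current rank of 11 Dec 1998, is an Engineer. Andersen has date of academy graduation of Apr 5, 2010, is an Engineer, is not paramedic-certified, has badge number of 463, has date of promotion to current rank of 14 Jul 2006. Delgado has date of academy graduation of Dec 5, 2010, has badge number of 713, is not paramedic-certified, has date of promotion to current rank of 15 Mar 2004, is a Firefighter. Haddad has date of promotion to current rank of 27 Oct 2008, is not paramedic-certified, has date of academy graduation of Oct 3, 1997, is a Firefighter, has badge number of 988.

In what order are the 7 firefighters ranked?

Lindqvist, Brennan, Okafor, Andersen, Delgado, Espinoza, Haddad

By rank: Lindqvist (Lieutenant); then Brennan, Okafor and Andersen (Engineer); then Delgado, Espinoza and Haddad (Firefighter).
Among Brennan, Okafor and Andersen, by date of promotion to current rank (earlier first): Brennan and Okafor (11 Dec 1998) before Andersen (14 Jul 2006).
Brennan and Okafor are each paramedic-certified, so the next rule applies.
Among Brennan and Okafor, alphabetically by surname: Brennan before Okafor.
Among Delgado, Espinoza and Haddad, by date of promotion to current rank (earlier first): Delgado and Espinoza (15 Mar 2004) before Haddad (27 Oct 2008).
Delgado and Espinoza are each not paramedic-certified, so the next rule applies.
Among Delgado and Espinoza, alphabetically by surname: Delgado before Espinoza.
Full order: Lindqvist, Brennan, Okafor, Andersen, Delgado, Espinoza, Haddad.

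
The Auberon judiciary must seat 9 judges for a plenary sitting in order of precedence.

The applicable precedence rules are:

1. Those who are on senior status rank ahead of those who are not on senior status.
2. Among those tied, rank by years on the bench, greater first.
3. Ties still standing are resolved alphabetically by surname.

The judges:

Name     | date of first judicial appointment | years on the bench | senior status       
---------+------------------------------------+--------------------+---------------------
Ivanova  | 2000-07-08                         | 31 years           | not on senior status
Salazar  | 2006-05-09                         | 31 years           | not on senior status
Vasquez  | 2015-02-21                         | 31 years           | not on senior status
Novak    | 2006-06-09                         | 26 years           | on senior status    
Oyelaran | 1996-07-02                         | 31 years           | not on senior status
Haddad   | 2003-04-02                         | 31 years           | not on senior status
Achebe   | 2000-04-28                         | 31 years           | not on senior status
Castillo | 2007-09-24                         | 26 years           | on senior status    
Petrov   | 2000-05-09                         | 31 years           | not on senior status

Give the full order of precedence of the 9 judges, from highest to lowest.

By the first rule: Castillo and Novak (both on senior status); then Achebe, Haddad, Ivanova, Oyelaran, Petrov, Salazar and Vasquez (each not on senior status).
Castillo and Novak both have years on the bench 26 years, so the next rule applies.
Among Castillo and Novak, alphabetically by surname: Castillo before Novak.
Achebe, Haddad, Ivanova, Oyelaran, Petrov, Salazar and Vasquez all have years on the bench 31 years, so the next rule applies.
Among Achebe, Haddad, Ivanova, Oyelaran, Petrov, Salazar and Vasquez, alphabetically by surname: Achebe before Haddad before Ivanova before Oyelaran before Petrov before Salazar before Vasquez.
Full order: Castillo, Novak, Achebe, Haddad, Ivanova, Oyelaran, Petrov, Salazar, Vasquez.

Castillo, Novak, Achebe, Haddad, Ivanova, Oyelaran, Petrov, Salazar, Vasquez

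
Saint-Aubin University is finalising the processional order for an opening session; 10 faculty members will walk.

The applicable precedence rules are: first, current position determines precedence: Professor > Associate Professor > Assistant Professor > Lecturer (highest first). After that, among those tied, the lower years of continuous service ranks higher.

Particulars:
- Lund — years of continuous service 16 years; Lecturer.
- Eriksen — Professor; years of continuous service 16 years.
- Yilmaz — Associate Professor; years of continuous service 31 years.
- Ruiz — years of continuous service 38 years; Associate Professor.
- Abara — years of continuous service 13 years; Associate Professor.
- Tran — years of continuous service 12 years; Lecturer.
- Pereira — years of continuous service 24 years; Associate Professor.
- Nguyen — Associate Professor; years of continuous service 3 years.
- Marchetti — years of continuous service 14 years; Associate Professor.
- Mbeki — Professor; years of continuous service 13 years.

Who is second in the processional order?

By current position: Mbeki and Eriksen (Professor); then Nguyen, Abara, Marchetti, Pereira, Yilmaz and Ruiz (Associate Professor); then Tran and Lund (Lecturer).
Among Mbeki and Eriksen, by years of continuous service (lower first): Mbeki (13 years) before Eriksen (16 years).
Among Nguyen, Abara, Marchetti, Pereira, Yilmaz and Ruiz, by years of continuous service (lower first): Nguyen (3 years) before Abara (13 years) before Marchetti (14 years) before Pereira (24 years) before Yilmaz (31 years) before Ruiz (38 years).
Among Tran and Lund, by years of continuous service (lower first): Tran (12 years) before Lund (16 years).
Order: Mbeki, Eriksen, Nguyen, Abara, Marchetti, Pereira, Yilmaz, Ruiz, Tran, Lund.

Eriksen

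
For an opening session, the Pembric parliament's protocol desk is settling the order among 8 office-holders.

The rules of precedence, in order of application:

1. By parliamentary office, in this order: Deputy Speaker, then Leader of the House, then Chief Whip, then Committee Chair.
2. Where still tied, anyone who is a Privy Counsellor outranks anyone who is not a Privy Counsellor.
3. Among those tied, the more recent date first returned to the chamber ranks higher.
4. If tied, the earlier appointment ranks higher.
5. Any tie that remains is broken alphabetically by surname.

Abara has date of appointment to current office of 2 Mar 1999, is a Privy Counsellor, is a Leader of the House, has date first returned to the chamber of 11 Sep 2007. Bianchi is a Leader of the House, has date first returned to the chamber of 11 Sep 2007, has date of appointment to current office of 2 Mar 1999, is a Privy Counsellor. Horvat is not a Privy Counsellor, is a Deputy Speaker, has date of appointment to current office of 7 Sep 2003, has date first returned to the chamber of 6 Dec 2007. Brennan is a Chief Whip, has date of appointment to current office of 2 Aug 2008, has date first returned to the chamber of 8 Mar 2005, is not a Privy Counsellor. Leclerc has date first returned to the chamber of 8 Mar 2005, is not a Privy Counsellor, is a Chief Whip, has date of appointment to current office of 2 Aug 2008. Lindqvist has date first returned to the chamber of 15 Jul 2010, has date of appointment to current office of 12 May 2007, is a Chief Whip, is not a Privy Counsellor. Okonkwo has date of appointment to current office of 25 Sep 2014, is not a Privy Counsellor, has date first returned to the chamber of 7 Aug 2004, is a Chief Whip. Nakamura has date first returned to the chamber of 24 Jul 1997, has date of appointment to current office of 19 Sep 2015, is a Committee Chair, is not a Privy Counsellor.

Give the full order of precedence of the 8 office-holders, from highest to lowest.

By parliamentary office: Horvat (Deputy Speaker); then Abara and Bianchi (Leader of the House); then Lindqvist, Brennan, Leclerc and Okonkwo (Chief Whip); then Nakamura (Committee Chair).
Abara and Bianchi are each a Privy Counsellor, so the next rule applies.
Abara and Bianchi both have date first returned to the chamber 11 Sep 2007, so the next rule applies.
Abara and Bianchi both have date of appointment to current office 2 Mar 1999, so the next rule applies.
Among Abara and Bianchi, alphabetically by surname: Abara before Bianchi.
Lindqvist, Brennan, Leclerc and Okonkwo are each not a Privy Counsellor, so the next rule applies.
Among Lindqvist, Brennan, Leclerc and Okonkwo, by date first returned to the chamber (later first): Lindqvist (15 Jul 2010) before Brennan and Leclerc (8 Mar 2005) before Okonkwo (7 Aug 2004).
Brennan and Leclerc both have date of appointment to current office 2 Aug 2008, so the next rule applies.
Among Brennan and Leclerc, alphabetically by surname: Brennan before Leclerc.
Full order: Horvat, Abara, Bianchi, Lindqvist, Brennan, Leclerc, Okonkwo, Nakamura.

Horvat, Abara, Bianchi, Lindqvist, Brennan, Leclerc, Okonkwo, Nakamura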